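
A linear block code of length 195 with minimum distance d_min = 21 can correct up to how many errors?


Correction capability = floor((d-1)/2) = floor((21-1)/2) = 10

10 errors


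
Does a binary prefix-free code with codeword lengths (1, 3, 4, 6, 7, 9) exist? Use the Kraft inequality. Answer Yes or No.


Kraft sum = sum(2^(-l_i)) = 0.7129, need <= 1. Result: satisfied (a binary prefix-free code with these lengths exists)

Yes


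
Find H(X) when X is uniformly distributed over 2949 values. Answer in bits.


H = log2(n) = log2(2949) = 11.526

11.526 bits


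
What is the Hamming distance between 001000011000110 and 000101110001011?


Count differing positions: . . ^ ^ . ^ ^ . ^ . . ^ ^ . ^ = 8 differences

8


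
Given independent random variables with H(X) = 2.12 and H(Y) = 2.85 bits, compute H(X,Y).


For independent variables, H(X,Y) = H(X) + H(Y) = 2.12 + 2.85 = 4.97

4.97 bits


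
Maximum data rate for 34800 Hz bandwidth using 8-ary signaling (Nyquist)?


Rate = 2 * B * log2(M) = 2 * 34800 * 3.0 = 208800.0

208800.0 bps


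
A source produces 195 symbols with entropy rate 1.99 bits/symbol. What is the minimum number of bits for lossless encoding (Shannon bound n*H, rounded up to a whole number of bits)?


Minimum bits >= n * H = 195 * 1.99 = 388.05, rounded up to a whole number of bits = 389

389 bits


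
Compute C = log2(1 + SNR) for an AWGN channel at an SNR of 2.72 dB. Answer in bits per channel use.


SNR_linear = 10^(2.72/10) = 1.8707; C = log2(1 + SNR_linear) = log2(1 + 1.8707) = 1.5214

1.5214 bits/channel use


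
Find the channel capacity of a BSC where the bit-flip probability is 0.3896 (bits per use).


H(p) = -p*log2(p) - (1-p)*log2(1-p) = -0.3896*log2(0.3896) - 0.6104*log2(0.6104) = 0.529830 + 0.434710 = 0.9645. C = 1 - H(p) = 1 - 0.9645 = 0.0355

0.0355 bits


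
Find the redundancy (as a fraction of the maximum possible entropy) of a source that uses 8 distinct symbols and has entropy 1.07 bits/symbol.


H_max = log2(K) = log2(8) = 3.0 bits/symbol. Redundancy = 1 - H/H_max = 1 - 1.07/3.0 = 1 - 0.3567 = 0.6433

0.6433


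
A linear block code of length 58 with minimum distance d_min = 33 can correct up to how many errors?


Correction capability = floor((d-1)/2) = floor((33-1)/2) = 16

16 errors


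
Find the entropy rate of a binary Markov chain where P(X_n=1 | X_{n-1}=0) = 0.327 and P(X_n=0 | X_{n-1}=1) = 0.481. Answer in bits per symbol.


Stationary distribution: pi_0 = p10/(p01+p10) = 0.5953, pi_1 = 0.4047. Entropy rate H' = pi_0*H(p01) + pi_1*H(p10) = 0.5953*0.9118 + 0.4047*0.999 = 0.9471

0.9471 bits/symbol


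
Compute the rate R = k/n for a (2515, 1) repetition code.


Rate = k/n = 1/2515

1/2515


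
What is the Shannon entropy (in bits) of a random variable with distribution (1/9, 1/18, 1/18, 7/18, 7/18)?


H = -sum(p_i * log2(p_i)). Terms: -(1/9)*log2(1/9) = 0.352214; -(1/18)*log2(1/18) = 0.231663; -(1/18)*log2(1/18) = 0.231663; -(7/18)*log2(7/18) = 0.529888; -(7/18)*log2(7/18) = 0.529888. H = 0.352214 + 0.231663 + 0.231663 + 0.529888 + 0.529888 = 1.8753

1.8753 bits


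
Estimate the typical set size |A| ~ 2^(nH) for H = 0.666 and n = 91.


log2|A_typical| = nH = 91 * 0.666 = 60.606, so |A_typical| ~ 2^60.606 = 1.755e+18

1.755e+18


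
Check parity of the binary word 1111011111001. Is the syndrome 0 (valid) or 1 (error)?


Syndrome = XOR of all bits = 1 XOR 1 XOR 1 XOR 1 XOR 0 XOR 1 XOR 1 XOR 1 XOR 1 XOR 1 XOR 0 XOR 0 XOR 1 = 0

0


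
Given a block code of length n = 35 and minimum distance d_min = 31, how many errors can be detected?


Detection capability = d_min - 1 = 31 - 1 = 30

30 errors


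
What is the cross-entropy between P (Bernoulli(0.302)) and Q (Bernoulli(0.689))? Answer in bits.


H(P,Q) = -p*log2(q) - (1-p)*log2(1-q). -0.302*log2(0.689) = 0.162302; -0.698*log2(0.311) = 1.176139. H(P,Q) = 0.162302 + 1.176139 = 1.3384

1.3384 bits


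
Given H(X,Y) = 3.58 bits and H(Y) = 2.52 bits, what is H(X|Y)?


H(X|Y) = H(X,Y) - H(Y) = 3.58 - 2.52 = 1.06

1.06 bits


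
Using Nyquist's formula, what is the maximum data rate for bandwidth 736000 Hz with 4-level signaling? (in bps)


Rate = 2 * B * log2(M) = 2 * 736000 * 2.0 = 2944000.0

2944000.0 bps


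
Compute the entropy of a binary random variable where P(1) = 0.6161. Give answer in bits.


H = -p*log2(p) - (1-p)*log2(1-p). -0.6161*log2(0.6161) = 0.430508; -0.3839*log2(0.3839) = 0.530242. H = 0.430508 + 0.530242 = 0.9607

0.9607 bits


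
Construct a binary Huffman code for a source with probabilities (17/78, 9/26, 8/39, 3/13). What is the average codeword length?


Huffman construction (repeatedly merge the two least-probable nodes; each merge adds 1 bit to every symbol beneath it): 8/39 + 17/78 = 11/26; 3/13 + 9/26 = 15/26; 11/26 + 15/26 = 1. Resulting codeword lengths (in the order the probabilities were given): (2, 2, 2, 2). L_avg = sum(p_i * l_i) = 17/78*2 + 9/26*2 + 8/39*2 + 3/13*2 = 2

2.0 bits


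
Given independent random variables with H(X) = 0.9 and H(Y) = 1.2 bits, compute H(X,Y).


For independent variables, H(X,Y) = H(X) + H(Y) = 0.9 + 1.2 = 2.1

2.1 bits


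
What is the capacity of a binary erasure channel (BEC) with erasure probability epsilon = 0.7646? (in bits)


C = 1 - epsilon = 1 - 0.7646 = 0.2354

0.2354 bits


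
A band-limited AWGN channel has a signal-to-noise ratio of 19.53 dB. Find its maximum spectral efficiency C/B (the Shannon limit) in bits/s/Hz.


SNR_linear = 10^(19.53/10) = 89.7429; C/B = log2(1 + SNR_linear) = log2(1 + 89.7429) = 6.5037

6.5037 bits/s/Hz


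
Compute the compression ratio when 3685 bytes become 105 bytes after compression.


Ratio = original / compressed = 3685 / 105 = 35.0952

35.0952


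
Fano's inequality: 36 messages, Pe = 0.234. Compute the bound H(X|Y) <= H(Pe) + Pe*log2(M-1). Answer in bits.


H(Pe) = -Pe*log2(Pe) - (1-Pe)*log2(1-Pe) = -0.234*log2(0.234) - 0.766*log2(0.766) = 0.490328 + 0.294591 = 0.7849. Pe*log2(M-1) = 0.234*log2(35) = 1.200252. Bound = H(Pe) + Pe*log2(M-1) = 0.490328 + 0.294591 + 1.200252 = 1.9852

1.9852 bits


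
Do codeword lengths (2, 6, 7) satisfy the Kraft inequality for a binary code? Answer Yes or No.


Kraft sum = sum(2^(-l_i)) = 0.2734, need <= 1. Result: satisfied (a binary prefix-free code with these lengths exists)

Yes


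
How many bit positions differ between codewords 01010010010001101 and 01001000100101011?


Count differing positions: . . . ^ ^ . ^ . ^ ^ . ^ . . ^ ^ . = 8 differences

8


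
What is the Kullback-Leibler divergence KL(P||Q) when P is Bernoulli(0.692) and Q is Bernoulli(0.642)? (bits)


KL = p*log2(p/q) + (1-p)*log2((1-p)/(1-q)) = 0.692*log2(0.692/0.642) + 0.308*log2(0.308/0.358) = 0.008

0.008 bits


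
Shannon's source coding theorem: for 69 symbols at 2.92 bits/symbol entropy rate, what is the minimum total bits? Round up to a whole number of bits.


Minimum bits >= n * H = 69 * 2.92 = 201.48, rounded up to a whole number of bits = 202

202 bits


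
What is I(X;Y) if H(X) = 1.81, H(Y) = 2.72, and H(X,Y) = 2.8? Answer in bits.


I(X;Y) = H(X) + H(Y) - H(X,Y) = 1.81 + 2.72 - 2.8 = 1.73

1.73 bits


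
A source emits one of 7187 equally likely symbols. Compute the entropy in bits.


H = log2(n) = log2(7187) = 12.8112

12.8112 bits


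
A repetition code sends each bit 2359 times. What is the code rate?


Rate = k/n = 1/2359

1/2359


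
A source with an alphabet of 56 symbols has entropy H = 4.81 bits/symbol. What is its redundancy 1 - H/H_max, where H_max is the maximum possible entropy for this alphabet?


H_max = log2(K) = log2(56) = 5.8074 bits/symbol. Redundancy = 1 - H/H_max = 1 - 4.81/5.8074 = 1 - 0.8283 = 0.1717

0.1717


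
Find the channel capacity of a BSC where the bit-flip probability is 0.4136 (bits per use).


H(p) = -p*log2(p) - (1-p)*log2(1-p) = -0.4136*log2(0.4136) - 0.5864*log2(0.5864) = 0.526799 + 0.451553 = 0.9784. C = 1 - H(p) = 1 - 0.9784 = 0.0216

0.0216 bits


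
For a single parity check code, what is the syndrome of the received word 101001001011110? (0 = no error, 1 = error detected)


Syndrome = XOR of all bits = 1 XOR 0 XOR 1 XOR 0 XOR 0 XOR 1 XOR 0 XOR 0 XOR 1 XOR 0 XOR 1 XOR 1 XOR 1 XOR 1 XOR 0 = 0

0


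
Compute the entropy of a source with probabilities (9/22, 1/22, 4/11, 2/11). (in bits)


H = -sum(p_i * log2(p_i)). Terms: -(9/22)*log2(9/22) = 0.527525; -(1/22)*log2(1/22) = 0.202701; -(4/11)*log2(4/11) = 0.530702; -(2/11)*log2(2/11) = 0.447169. H = 0.527525 + 0.202701 + 0.530702 + 0.447169 = 1.7081

1.7081 bits


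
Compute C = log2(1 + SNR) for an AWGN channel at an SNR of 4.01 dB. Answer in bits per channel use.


SNR_linear = 10^(4.01/10) = 2.5177; C = log2(1 + SNR_linear) = log2(1 + 2.5177) = 1.8146

1.8146 bits/channel use


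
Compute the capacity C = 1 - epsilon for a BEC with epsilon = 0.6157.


C = 1 - epsilon = 1 - 0.6157 = 0.3843

0.3843 bits


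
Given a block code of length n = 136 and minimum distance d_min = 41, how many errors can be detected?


Detection capability = d_min - 1 = 41 - 1 = 40

40 errors


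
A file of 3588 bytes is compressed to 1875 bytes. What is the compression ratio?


Ratio = original / compressed = 3588 / 1875 = 1.9136

1.9136


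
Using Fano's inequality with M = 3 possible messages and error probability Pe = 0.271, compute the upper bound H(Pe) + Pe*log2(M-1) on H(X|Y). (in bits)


H(Pe) = -Pe*log2(Pe) - (1-Pe)*log2(1-Pe) = -0.271*log2(0.271) - 0.729*log2(0.729) = 0.510465 + 0.332431 = 0.8429. Pe*log2(M-1) = 0.271*log2(2) = 0.271000. Bound = H(Pe) + Pe*log2(M-1) = 0.510465 + 0.332431 + 0.271000 = 1.1139

1.1139 bits


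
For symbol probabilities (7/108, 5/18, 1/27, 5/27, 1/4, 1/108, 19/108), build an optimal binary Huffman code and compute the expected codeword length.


Huffman construction (repeatedly merge the two least-probable nodes; each merge adds 1 bit to every symbol beneath it): 1/108 + 1/27 = 5/108; 5/108 + 7/108 = 1/9; 1/9 + 19/108 = 31/108; 5/27 + 1/4 = 47/108; 5/18 + 31/108 = 61/108; 47/108 + 61/108 = 1. Resulting codeword lengths (in the order the probabilities were given): (4, 2, 5, 2, 2, 5, 3). L_avg = sum(p_i * l_i) = 7/108*4 + 5/18*2 + 1/27*5 + 5/27*2 + 1/4*2 + 1/108*5 + 19/108*3 = 22/9 = 2.4444

2.4444 bits


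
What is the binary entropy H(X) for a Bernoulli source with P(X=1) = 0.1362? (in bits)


H = -p*log2(p) - (1-p)*log2(1-p). -0.1362*log2(0.1362) = 0.391739; -0.8638*log2(0.8638) = 0.182461. H = 0.391739 + 0.182461 = 0.5742

0.5742 bits


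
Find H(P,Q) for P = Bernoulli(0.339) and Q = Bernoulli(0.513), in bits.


H(P,Q) = -p*log2(q) - (1-p)*log2(1-q). -0.339*log2(0.513) = 0.326447; -0.661*log2(0.487) = 0.686122. H(P,Q) = 0.326447 + 0.686122 = 1.0126

1.0126 bits


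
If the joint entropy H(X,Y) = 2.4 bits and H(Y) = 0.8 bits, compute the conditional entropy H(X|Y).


H(X|Y) = H(X,Y) - H(Y) = 2.4 - 0.8 = 1.6

1.6 bits


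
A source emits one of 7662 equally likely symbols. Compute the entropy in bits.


H = log2(n) = log2(7662) = 12.9035

12.9035 bits


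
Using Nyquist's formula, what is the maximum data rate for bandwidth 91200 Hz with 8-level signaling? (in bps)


Rate = 2 * B * log2(M) = 2 * 91200 * 3.0 = 547200.0

547200.0 bps


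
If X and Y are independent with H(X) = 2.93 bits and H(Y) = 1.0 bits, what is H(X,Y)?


For independent variables, H(X,Y) = H(X) + H(Y) = 2.93 + 1.0 = 3.93

3.93 bits


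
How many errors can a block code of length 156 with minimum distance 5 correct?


Correction capability = floor((d-1)/2) = floor((5-1)/2) = 2

2 errors


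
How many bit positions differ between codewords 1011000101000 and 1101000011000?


Count differing positions: . ^ ^ . . . . ^ ^ . . . . = 4 differences

4


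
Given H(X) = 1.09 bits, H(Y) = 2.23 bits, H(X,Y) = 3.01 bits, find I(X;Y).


I(X;Y) = H(X) + H(Y) - H(X,Y) = 1.09 + 2.23 - 3.01 = 0.31

0.31 bits


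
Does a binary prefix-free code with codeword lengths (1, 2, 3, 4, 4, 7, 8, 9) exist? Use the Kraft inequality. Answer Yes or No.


Kraft sum = sum(2^(-l_i)) = 1.0137, need <= 1. Result: violated (a binary prefix-free code with these lengths cannot exist)

No


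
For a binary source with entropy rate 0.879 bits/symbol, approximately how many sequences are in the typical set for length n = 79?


log2|A_typical| = nH = 79 * 0.879 = 69.441, so |A_typical| ~ 2^69.441 = 8.014e+20

8.014e+20


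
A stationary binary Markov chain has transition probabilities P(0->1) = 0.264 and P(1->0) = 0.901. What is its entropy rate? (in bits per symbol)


Stationary distribution: pi_0 = p10/(p01+p10) = 0.7734, pi_1 = 0.2266. Entropy rate H' = pi_0*H(p01) + pi_1*H(p10) = 0.7734*0.8327 + 0.2266*0.4658 = 0.7496

0.7496 bits/symbol


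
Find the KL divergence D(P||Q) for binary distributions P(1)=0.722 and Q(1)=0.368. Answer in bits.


KL = p*log2(p/q) + (1-p)*log2((1-p)/(1-q)) = 0.722*log2(0.722/0.368) + 0.278*log2(0.278/0.632) = 0.3726

0.3726 bits


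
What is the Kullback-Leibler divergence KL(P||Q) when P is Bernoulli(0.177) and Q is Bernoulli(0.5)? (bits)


KL = p*log2(p/q) + (1-p)*log2((1-p)/(1-q)) = 0.177*log2(0.177/0.5) + 0.823*log2(0.823/0.5) = 0.3265

0.3265 bits


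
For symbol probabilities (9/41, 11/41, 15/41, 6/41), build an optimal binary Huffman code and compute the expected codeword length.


Huffman construction (repeatedly merge the two least-probable nodes; each merge adds 1 bit to every symbol beneath it): 6/41 + 9/41 = 15/41; 11/41 + 15/41 = 26/41; 15/41 + 26/41 = 1. Resulting codeword lengths (in the order the probabilities were given): (2, 2, 2, 2). L_avg = sum(p_i * l_i) = 9/41*2 + 11/41*2 + 15/41*2 + 6/41*2 = 2

2.0 bits


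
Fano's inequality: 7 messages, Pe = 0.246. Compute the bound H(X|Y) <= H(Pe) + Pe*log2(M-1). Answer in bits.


H(Pe) = -Pe*log2(Pe) - (1-Pe)*log2(1-Pe) = -0.246*log2(0.246) - 0.754*log2(0.754) = 0.497724 + 0.307152 = 0.8049. Pe*log2(M-1) = 0.246*log2(6) = 0.635901. Bound = H(Pe) + Pe*log2(M-1) = 0.497724 + 0.307152 + 0.635901 = 1.4408

1.4408 bits


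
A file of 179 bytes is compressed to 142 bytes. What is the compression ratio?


Ratio = original / compressed = 179 / 142 = 1.2606

1.2606


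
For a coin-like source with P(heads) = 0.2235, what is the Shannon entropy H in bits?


H = -p*log2(p) - (1-p)*log2(1-p). -0.2235*log2(0.2235) = 0.483130; -0.7765*log2(0.7765) = 0.283378. H = 0.483130 + 0.283378 = 0.7665

0.7665 bits


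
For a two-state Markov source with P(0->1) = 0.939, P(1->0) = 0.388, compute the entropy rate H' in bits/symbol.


Stationary distribution: pi_0 = p10/(p01+p10) = 0.2924, pi_1 = 0.7076. Entropy rate H' = pi_0*H(p01) + pi_1*H(p10) = 0.2924*0.3314 + 0.7076*0.9635 = 0.7787

0.7787 bits/symbol


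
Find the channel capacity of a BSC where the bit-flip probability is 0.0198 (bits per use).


H(p) = -p*log2(p) - (1-p)*log2(1-p) = -0.0198*log2(0.0198) - 0.9802*log2(0.9802) = 0.112035 + 0.028281 = 0.1403. C = 1 - H(p) = 1 - 0.1403 = 0.8597

0.8597 bits


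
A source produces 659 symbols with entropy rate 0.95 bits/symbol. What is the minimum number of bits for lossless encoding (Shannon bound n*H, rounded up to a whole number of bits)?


Minimum bits >= n * H = 659 * 0.95 = 626.05, rounded up to a whole number of bits = 627

627 bits


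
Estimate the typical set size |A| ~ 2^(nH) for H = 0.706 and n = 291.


log2|A_typical| = nH = 291 * 0.706 = 205.446, so |A_typical| ~ 2^205.446 = 7.005e+61

7.005e+61


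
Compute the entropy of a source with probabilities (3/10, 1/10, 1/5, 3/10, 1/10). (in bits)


H = -sum(p_i * log2(p_i)). Terms: -(3/10)*log2(3/10) = 0.521090; -(1/10)*log2(1/10) = 0.332193; -(1/5)*log2(1/5) = 0.464386; -(3/10)*log2(3/10) = 0.521090; -(1/10)*log2(1/10) = 0.332193. H = 0.521090 + 0.332193 + 0.464386 + 0.521090 + 0.332193 = 2.171

2.171 bits


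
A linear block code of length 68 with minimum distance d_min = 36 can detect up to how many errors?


Detection capability = d_min - 1 = 36 - 1 = 35

35 errors


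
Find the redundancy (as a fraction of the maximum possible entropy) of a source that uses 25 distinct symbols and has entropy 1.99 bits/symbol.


H_max = log2(K) = log2(25) = 4.6439 bits/symbol. Redundancy = 1 - H/H_max = 1 - 1.99/4.6439 = 1 - 0.4285 = 0.5715

0.5715


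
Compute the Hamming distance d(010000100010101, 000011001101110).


Count differing positions: . ^ . . ^ ^ ^ . ^ ^ ^ ^ . ^ ^ = 10 differences

10


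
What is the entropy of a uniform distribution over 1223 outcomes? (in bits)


H = log2(n) = log2(1223) = 10.2562

10.2562 bits


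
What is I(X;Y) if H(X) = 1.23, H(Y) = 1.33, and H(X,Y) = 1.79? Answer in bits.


I(X;Y) = H(X) + H(Y) - H(X,Y) = 1.23 + 1.33 - 1.79 = 0.77

0.77 bits


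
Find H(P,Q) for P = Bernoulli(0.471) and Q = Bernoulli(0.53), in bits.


H(P,Q) = -p*log2(q) - (1-p)*log2(1-q). -0.471*log2(0.53) = 0.431406; -0.529*log2(0.47) = 0.576222. H(P,Q) = 0.431406 + 0.576222 = 1.0076

1.0076 bits


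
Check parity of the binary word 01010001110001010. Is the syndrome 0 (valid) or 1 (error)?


Syndrome = XOR of all bits = 0 XOR 1 XOR 0 XOR 1 XOR 0 XOR 0 XOR 0 XOR 1 XOR 1 XOR 1 XOR 0 XOR 0 XOR 0 XOR 1 XOR 0 XOR 1 XOR 0 = 1

1


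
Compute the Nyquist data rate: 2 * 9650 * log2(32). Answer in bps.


Rate = 2 * B * log2(M) = 2 * 9650 * 5.0 = 96500.0

96500.0 bps


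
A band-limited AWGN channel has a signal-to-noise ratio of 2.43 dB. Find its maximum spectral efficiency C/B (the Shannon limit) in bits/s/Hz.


SNR_linear = 10^(2.43/10) = 1.7498; C/B = log2(1 + SNR_linear) = log2(1 + 1.7498) = 1.4594

1.4594 bits/s/Hz


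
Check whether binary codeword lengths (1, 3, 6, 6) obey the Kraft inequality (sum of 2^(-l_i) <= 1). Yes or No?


Kraft sum = sum(2^(-l_i)) = 0.6562, need <= 1. Result: satisfied (a binary prefix-free code with these lengths exists)

Yes


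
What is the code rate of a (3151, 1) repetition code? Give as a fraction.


Rate = k/n = 1/3151

1/3151


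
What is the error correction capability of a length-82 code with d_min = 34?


Correction capability = floor((d-1)/2) = floor((34-1)/2) = 16

16 errors


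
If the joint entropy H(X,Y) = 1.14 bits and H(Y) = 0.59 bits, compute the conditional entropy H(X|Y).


H(X|Y) = H(X,Y) - H(Y) = 1.14 - 0.59 = 0.55

0.55 bits


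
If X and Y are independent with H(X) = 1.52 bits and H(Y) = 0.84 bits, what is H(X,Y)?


For independent variables, H(X,Y) = H(X) + H(Y) = 1.52 + 0.84 = 2.36

2.36 bits


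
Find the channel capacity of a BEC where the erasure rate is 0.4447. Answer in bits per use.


C = 1 - epsilon = 1 - 0.4447 = 0.5553

0.5553 bits


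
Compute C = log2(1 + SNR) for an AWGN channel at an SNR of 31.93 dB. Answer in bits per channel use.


SNR_linear = 10^(31.93/10) = 1559.5525; C = log2(1 + SNR_linear) = log2(1 + 1559.5525) = 10.6078

10.6078 bits/channel use


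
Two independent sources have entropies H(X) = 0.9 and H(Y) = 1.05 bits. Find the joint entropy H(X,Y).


For independent variables, H(X,Y) = H(X) + H(Y) = 0.9 + 1.05 = 1.95

1.95 bits


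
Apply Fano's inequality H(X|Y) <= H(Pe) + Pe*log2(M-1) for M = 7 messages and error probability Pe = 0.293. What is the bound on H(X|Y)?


H(Pe) = -Pe*log2(Pe) - (1-Pe)*log2(1-Pe) = -0.293*log2(0.293) - 0.707*log2(0.707) = 0.518911 + 0.353654 = 0.8726. Pe*log2(M-1) = 0.293*log2(6) = 0.757394. Bound = H(Pe) + Pe*log2(M-1) = 0.518911 + 0.353654 + 0.757394 = 1.63

1.63 bits


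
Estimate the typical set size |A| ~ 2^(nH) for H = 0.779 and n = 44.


log2|A_typical| = nH = 44 * 0.779 = 34.276, so |A_typical| ~ 2^34.276 = 2.080e+10

2.080e+10


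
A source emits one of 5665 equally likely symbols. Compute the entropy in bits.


H = log2(n) = log2(5665) = 12.4679

12.4679 bits


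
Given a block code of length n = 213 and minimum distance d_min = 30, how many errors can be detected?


Detection capability = d_min - 1 = 30 - 1 = 29

29 errors


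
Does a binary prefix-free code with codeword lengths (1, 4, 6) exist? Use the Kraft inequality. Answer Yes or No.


Kraft sum = sum(2^(-l_i)) = 0.5781, need <= 1. Result: satisfied (a binary prefix-free code with these lengths exists)

Yes


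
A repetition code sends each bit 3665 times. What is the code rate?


Rate = k/n = 1/3665

1/3665


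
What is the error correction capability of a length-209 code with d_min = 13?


Correction capability = floor((d-1)/2) = floor((13-1)/2) = 6

6 errors


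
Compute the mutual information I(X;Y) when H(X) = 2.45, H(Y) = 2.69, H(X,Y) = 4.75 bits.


I(X;Y) = H(X) + H(Y) - H(X,Y) = 2.45 + 2.69 - 4.75 = 0.39

0.39 bits


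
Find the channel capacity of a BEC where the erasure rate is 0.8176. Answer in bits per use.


C = 1 - epsilon = 1 - 0.8176 = 0.1824

0.1824 bits


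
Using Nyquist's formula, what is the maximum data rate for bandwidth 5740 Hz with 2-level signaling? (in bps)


Rate = 2 * B * log2(M) = 2 * 5740 * 1.0 = 11480.0

11480.0 bps


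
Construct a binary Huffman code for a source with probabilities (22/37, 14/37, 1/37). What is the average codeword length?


Huffman construction (repeatedly merge the two least-probable nodes; each merge adds 1 bit to every symbol beneath it): 1/37 + 14/37 = 15/37; 15/37 + 22/37 = 1. Resulting codeword lengths (in the order the probabilities were given): (1, 2, 2). L_avg = sum(p_i * l_i) = 22/37*1 + 14/37*2 + 1/37*2 = 52/37 = 1.4054

1.4054 bits


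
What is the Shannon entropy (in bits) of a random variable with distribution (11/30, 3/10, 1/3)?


H = -sum(p_i * log2(p_i)). Terms: -(11/30)*log2(11/30) = 0.530735; -(3/10)*log2(3/10) = 0.521090; -(1/3)*log2(1/3) = 0.528321. H = 0.530735 + 0.521090 + 0.528321 = 1.5801

1.5801 bits


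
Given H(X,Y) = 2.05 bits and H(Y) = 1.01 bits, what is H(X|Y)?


H(X|Y) = H(X,Y) - H(Y) = 2.05 - 1.01 = 1.04

1.04 bits


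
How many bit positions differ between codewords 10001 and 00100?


Count differing positions: ^ . ^ . ^ = 3 differences

3


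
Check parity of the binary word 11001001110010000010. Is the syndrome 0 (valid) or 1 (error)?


Syndrome = XOR of all bits = 1 XOR 1 XOR 0 XOR 0 XOR 1 XOR 0 XOR 0 XOR 1 XOR 1 XOR 1 XOR 0 XOR 0 XOR 1 XOR 0 XOR 0 XOR 0 XOR 0 XOR 0 XOR 1 XOR 0 = 0

0


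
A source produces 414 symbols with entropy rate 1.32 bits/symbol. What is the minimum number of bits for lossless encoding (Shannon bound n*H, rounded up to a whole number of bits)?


Minimum bits >= n * H = 414 * 1.32 = 546.48, rounded up to a whole number of bits = 547

547 bits


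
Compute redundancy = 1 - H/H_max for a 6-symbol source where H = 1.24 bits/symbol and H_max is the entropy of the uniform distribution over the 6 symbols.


H_max = log2(K) = log2(6) = 2.585 bits/symbol. Redundancy = 1 - H/H_max = 1 - 1.24/2.585 = 1 - 0.4797 = 0.5203

0.5203


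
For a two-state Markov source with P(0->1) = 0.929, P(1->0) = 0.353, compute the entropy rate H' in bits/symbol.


Stationary distribution: pi_0 = p10/(p01+p10) = 0.2754, pi_1 = 0.7246. Entropy rate H' = pi_0*H(p01) + pi_1*H(p10) = 0.2754*0.3696 + 0.7246*0.9367 = 0.7806

0.7806 bits/symbol


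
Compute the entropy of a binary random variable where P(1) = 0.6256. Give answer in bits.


H = -p*log2(p) - (1-p)*log2(1-p). -0.6256*log2(0.6256) = 0.423336; -0.3744*log2(0.3744) = 0.530655. H = 0.423336 + 0.530655 = 0.954

0.954 bits


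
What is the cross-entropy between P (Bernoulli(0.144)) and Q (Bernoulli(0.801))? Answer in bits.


H(P,Q) = -p*log2(q) - (1-p)*log2(1-q). -0.144*log2(0.801) = 0.046098; -0.856*log2(0.199) = 1.993761. H(P,Q) = 0.046098 + 1.993761 = 2.0399

2.0399 bits


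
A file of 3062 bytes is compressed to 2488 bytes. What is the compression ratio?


Ratio = original / compressed = 3062 / 2488 = 1.2307

1.2307


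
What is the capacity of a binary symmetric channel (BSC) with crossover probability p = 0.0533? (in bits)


H(p) = -p*log2(p) - (1-p)*log2(1-p) = -0.0533*log2(0.0533) - 0.9467*log2(0.9467) = 0.225444 + 0.074809 = 0.3003. C = 1 - H(p) = 1 - 0.3003 = 0.6997

0.6997 bits


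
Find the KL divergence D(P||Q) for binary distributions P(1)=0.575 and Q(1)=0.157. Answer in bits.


KL = p*log2(p/q) + (1-p)*log2((1-p)/(1-q)) = 0.575*log2(0.575/0.157) + 0.425*log2(0.425/0.843) = 0.6569

0.6569 bits


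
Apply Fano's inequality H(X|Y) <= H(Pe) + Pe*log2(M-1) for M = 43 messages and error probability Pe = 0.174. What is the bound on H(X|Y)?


H(Pe) = -Pe*log2(Pe) - (1-Pe)*log2(1-Pe) = -0.174*log2(0.174) - 0.826*log2(0.826) = 0.438974 + 0.227799 = 0.6668. Pe*log2(M-1) = 0.174*log2(42) = 0.938263. Bound = H(Pe) + Pe*log2(M-1) = 0.438974 + 0.227799 + 0.938263 = 1.605

1.605 bits


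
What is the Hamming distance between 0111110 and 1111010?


Count differing positions: ^ . . . ^ . . = 2 differences

2


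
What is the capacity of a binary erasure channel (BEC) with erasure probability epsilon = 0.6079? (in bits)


C = 1 - epsilon = 1 - 0.6079 = 0.3921

0.3921 bits


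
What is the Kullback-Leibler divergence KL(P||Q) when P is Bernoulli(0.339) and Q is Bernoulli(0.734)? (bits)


KL = p*log2(p/q) + (1-p)*log2((1-p)/(1-q)) = 0.339*log2(0.339/0.734) + 0.661*log2(0.661/0.266) = 0.4902

0.4902 bits


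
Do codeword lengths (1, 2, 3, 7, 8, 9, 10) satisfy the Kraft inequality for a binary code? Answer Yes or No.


Kraft sum = sum(2^(-l_i)) = 0.8896, need <= 1. Result: satisfied (a binary prefix-free code with these lengths exists)

Yes


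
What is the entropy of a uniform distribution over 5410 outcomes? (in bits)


H = log2(n) = log2(5410) = 12.4014

12.4014 bits


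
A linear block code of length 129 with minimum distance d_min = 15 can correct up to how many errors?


Correction capability = floor((d-1)/2) = floor((15-1)/2) = 7

7 errors


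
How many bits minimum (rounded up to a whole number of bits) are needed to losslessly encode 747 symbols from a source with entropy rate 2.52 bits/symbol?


Minimum bits >= n * H = 747 * 2.52 = 1882.44, rounded up to a whole number of bits = 1883

1883 bits


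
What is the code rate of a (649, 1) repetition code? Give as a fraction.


Rate = k/n = 1/649

1/649


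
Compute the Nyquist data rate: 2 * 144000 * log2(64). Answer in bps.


Rate = 2 * B * log2(M) = 2 * 144000 * 6.0 = 1728000.0

1728000.0 bps


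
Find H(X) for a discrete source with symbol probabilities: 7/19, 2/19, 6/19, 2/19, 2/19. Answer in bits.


H = -sum(p_i * log2(p_i)). Terms: -(7/19)*log2(7/19) = 0.530737; -(2/19)*log2(2/19) = 0.341887; -(6/19)*log2(6/19) = 0.525147; -(2/19)*log2(2/19) = 0.341887; -(2/19)*log2(2/19) = 0.341887. H = 0.530737 + 0.341887 + 0.525147 + 0.341887 + 0.341887 = 2.0815

2.0815 bits


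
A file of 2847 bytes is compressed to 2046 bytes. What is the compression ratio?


Ratio = original / compressed = 2847 / 2046 = 1.3915

1.3915


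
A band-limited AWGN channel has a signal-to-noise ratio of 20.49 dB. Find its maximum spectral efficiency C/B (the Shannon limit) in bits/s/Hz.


SNR_linear = 10^(20.49/10) = 111.9438; C/B = log2(1 + SNR_linear) = log2(1 + 111.9438) = 6.8195

6.8195 bits/s/Hz


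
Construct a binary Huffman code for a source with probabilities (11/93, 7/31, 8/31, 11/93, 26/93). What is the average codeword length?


Huffman construction (repeatedly merge the two least-probable nodes; each merge adds 1 bit to every symbol beneath it): 11/93 + 11/93 = 22/93; 7/31 + 22/93 = 43/93; 8/31 + 26/93 = 50/93; 43/93 + 50/93 = 1. Resulting codeword lengths (in the order the probabilities were given): (3, 2, 2, 3, 2). L_avg = sum(p_i * l_i) = 11/93*3 + 7/31*2 + 8/31*2 + 11/93*3 + 26/93*2 = 208/93 = 2.2366

2.2366 bits


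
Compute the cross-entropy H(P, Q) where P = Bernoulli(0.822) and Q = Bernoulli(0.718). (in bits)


H(P,Q) = -p*log2(q) - (1-p)*log2(1-q). -0.822*log2(0.718) = 0.392870; -0.178*log2(0.282) = 0.325069. H(P,Q) = 0.392870 + 0.325069 = 0.7179

0.7179 bits


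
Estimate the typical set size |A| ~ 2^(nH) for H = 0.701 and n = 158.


log2|A_typical| = nH = 158 * 0.701 = 110.758, so |A_typical| ~ 2^110.758 = 2.195e+33

2.195e+33


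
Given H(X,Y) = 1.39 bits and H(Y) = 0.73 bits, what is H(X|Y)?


H(X|Y) = H(X,Y) - H(Y) = 1.39 - 0.73 = 0.66

0.66 bits


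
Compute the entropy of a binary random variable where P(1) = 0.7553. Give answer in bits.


H = -p*log2(p) - (1-p)*log2(1-p). -0.7553*log2(0.7553) = 0.305805; -0.2447*log2(0.2447) = 0.496965. H = 0.305805 + 0.496965 = 0.8028

0.8028 bits


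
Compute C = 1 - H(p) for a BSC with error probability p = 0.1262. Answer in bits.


H(p) = -p*log2(p) - (1-p)*log2(1-p) = -0.1262*log2(0.1262) - 0.8738*log2(0.8738) = 0.376860 + 0.170063 = 0.5469. C = 1 - H(p) = 1 - 0.5469 = 0.4531

0.4531 bits


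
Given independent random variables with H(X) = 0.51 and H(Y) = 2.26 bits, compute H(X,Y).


For independent variables, H(X,Y) = H(X) + H(Y) = 0.51 + 2.26 = 2.77

2.77 bits


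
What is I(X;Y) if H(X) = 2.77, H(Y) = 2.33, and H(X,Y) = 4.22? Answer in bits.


I(X;Y) = H(X) + H(Y) - H(X,Y) = 2.77 + 2.33 - 4.22 = 0.88

0.88 bits


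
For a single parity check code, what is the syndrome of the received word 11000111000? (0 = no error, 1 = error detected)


Syndrome = XOR of all bits = 1 XOR 1 XOR 0 XOR 0 XOR 0 XOR 1 XOR 1 XOR 1 XOR 0 XOR 0 XOR 0 = 1

1


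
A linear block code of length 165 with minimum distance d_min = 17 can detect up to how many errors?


Detection capability = d_min - 1 = 17 - 1 = 16

16 errors


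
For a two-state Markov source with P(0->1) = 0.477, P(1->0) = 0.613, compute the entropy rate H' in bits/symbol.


Stationary distribution: pi_0 = p10/(p01+p10) = 0.5624, pi_1 = 0.4376. Entropy rate H' = pi_0*H(p01) + pi_1*H(p10) = 0.5624*0.9985 + 0.4376*0.9628 = 0.9829

0.9829 bits/symbol


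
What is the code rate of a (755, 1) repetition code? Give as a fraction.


Rate = k/n = 1/755

1/755


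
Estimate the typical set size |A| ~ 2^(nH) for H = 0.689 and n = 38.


log2|A_typical| = nH = 38 * 0.689 = 26.182, so |A_typical| ~ 2^26.182 = 7.613e+07

7.613e+07


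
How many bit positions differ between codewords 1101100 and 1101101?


Count differing positions: . . . . . . ^ = 1 differences

1


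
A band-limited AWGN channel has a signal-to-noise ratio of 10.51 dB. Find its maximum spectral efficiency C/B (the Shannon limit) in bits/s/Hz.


SNR_linear = 10^(10.51/10) = 11.246; C/B = log2(1 + SNR_linear) = log2(1 + 11.246) = 3.6142

3.6142 bits/s/Hz


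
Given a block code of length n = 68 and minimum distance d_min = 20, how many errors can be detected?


Detection capability = d_min - 1 = 20 - 1 = 19

19 errors


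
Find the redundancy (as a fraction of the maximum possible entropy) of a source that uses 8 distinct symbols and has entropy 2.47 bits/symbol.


H_max = log2(K) = log2(8) = 3.0 bits/symbol. Redundancy = 1 - H/H_max = 1 - 2.47/3.0 = 1 - 0.8233 = 0.1767

0.1767


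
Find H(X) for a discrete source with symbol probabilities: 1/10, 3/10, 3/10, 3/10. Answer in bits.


H = -sum(p_i * log2(p_i)). Terms: -(1/10)*log2(1/10) = 0.332193; -(3/10)*log2(3/10) = 0.521090; -(3/10)*log2(3/10) = 0.521090; -(3/10)*log2(3/10) = 0.521090. H = 0.332193 + 0.521090 + 0.521090 + 0.521090 = 1.8955

1.8955 bits


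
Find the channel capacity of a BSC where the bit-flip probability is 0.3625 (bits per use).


H(p) = -p*log2(p) - (1-p)*log2(1-p) = -0.3625*log2(0.3625) - 0.6375*log2(0.6375) = 0.530681 + 0.414058 = 0.9447. C = 1 - H(p) = 1 - 0.9447 = 0.0553

0.0553 bits


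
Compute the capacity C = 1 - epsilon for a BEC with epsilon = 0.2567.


C = 1 - epsilon = 1 - 0.2567 = 0.7433

0.7433 bits


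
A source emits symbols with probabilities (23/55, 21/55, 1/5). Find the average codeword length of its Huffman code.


Huffman construction (repeatedly merge the two least-probable nodes; each merge adds 1 bit to every symbol beneath it): 1/5 + 21/55 = 32/55; 23/55 + 32/55 = 1. Resulting codeword lengths (in the order the probabilities were given): (1, 2, 2). L_avg = sum(p_i * l_i) = 23/55*1 + 21/55*2 + 1/5*2 = 87/55 = 1.5818

1.5818 bits


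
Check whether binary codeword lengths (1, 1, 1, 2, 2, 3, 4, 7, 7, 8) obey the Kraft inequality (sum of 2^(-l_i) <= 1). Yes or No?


Kraft sum = sum(2^(-l_i)) = 2.207, need <= 1. Result: violated (a binary prefix-free code with these lengths cannot exist)

No


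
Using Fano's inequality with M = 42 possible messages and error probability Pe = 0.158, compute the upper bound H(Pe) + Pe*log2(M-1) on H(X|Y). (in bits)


H(Pe) = -Pe*log2(Pe) - (1-Pe)*log2(1-Pe) = -0.158*log2(0.158) - 0.842*log2(0.842) = 0.420597 + 0.208907 = 0.6295. Pe*log2(M-1) = 0.158*log2(41) = 0.846493. Bound = H(Pe) + Pe*log2(M-1) = 0.420597 + 0.208907 + 0.846493 = 1.476

1.476 bits


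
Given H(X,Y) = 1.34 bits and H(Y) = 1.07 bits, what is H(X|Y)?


H(X|Y) = H(X,Y) - H(Y) = 1.34 - 1.07 = 0.27

0.27 bits


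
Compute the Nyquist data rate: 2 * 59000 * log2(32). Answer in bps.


Rate = 2 * B * log2(M) = 2 * 59000 * 5.0 = 590000.0

590000.0 bps


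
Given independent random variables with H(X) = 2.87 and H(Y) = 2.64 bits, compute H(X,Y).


For independent variables, H(X,Y) = H(X) + H(Y) = 2.87 + 2.64 = 5.51

5.51 bits


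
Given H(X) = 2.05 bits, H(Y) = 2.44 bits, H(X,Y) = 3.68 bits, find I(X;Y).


I(X;Y) = H(X) + H(Y) - H(X,Y) = 2.05 + 2.44 - 3.68 = 0.81

0.81 bits


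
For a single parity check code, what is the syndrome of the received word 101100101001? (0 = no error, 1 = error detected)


Syndrome = XOR of all bits = 1 XOR 0 XOR 1 XOR 1 XOR 0 XOR 0 XOR 1 XOR 0 XOR 1 XOR 0 XOR 0 XOR 1 = 0

0


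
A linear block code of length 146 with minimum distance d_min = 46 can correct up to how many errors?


Correction capability = floor((d-1)/2) = floor((46-1)/2) = 22

22 errors


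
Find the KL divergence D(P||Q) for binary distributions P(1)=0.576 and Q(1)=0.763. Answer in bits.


KL = p*log2(p/q) + (1-p)*log2((1-p)/(1-q)) = 0.576*log2(0.576/0.763) + 0.424*log2(0.424/0.237) = 0.1222

0.1222 bits


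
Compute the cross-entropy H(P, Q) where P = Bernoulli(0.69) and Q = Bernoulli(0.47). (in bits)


H(P,Q) = -p*log2(q) - (1-p)*log2(1-q). -0.69*log2(0.47) = 0.751594; -0.31*log2(0.53) = 0.283940. H(P,Q) = 0.751594 + 0.283940 = 1.0355

1.0355 bits


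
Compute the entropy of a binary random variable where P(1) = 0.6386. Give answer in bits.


H = -p*log2(p) - (1-p)*log2(1-p). -0.6386*log2(0.6386) = 0.413184; -0.3614*log2(0.3614) = 0.530655. H = 0.413184 + 0.530655 = 0.9438

0.9438 bits


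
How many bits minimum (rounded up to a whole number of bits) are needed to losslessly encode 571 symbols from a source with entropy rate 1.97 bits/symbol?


Minimum bits >= n * H = 571 * 1.97 = 1124.87, rounded up to a whole number of bits = 1125

1125 bits


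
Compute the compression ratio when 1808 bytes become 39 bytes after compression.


Ratio = original / compressed = 1808 / 39 = 46.359

46.359


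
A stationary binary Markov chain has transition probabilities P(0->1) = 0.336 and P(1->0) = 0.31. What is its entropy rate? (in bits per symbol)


Stationary distribution: pi_0 = p10/(p01+p10) = 0.4799, pi_1 = 0.5201. Entropy rate H' = pi_0*H(p01) + pi_1*H(p10) = 0.4799*0.9209 + 0.5201*0.8932 = 0.9065

0.9065 bits/symbol


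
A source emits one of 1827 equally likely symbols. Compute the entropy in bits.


H = log2(n) = log2(1827) = 10.8353

10.8353 bits


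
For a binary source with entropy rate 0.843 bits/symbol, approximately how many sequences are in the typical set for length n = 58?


log2|A_typical| = nH = 58 * 0.843 = 48.894, so |A_typical| ~ 2^48.894 = 5.231e+14

5.231e+14


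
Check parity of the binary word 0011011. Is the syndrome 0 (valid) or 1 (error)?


Syndrome = XOR of all bits = 0 XOR 0 XOR 1 XOR 1 XOR 0 XOR 1 XOR 1 = 0

0


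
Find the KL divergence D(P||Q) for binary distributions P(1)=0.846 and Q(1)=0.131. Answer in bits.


KL = p*log2(p/q) + (1-p)*log2((1-p)/(1-q)) = 0.846*log2(0.846/0.131) + 0.154*log2(0.154/0.869) = 1.8922

1.8922 bits


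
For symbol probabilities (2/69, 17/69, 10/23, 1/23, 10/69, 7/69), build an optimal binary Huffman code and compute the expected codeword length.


Huffman construction (repeatedly merge the two least-probable nodes; each merge adds 1 bit to every symbol beneath it): 2/69 + 1/23 = 5/69; 5/69 + 7/69 = 4/23; 10/69 + 4/23 = 22/69; 17/69 + 22/69 = 13/23; 10/23 + 13/23 = 1. Resulting codeword lengths (in the order the probabilities were given): (5, 2, 1, 5, 3, 4). L_avg = sum(p_i * l_i) = 2/69*5 + 17/69*2 + 10/23*1 + 1/23*5 + 10/69*3 + 7/69*4 = 49/23 = 2.1304

2.1304 bits


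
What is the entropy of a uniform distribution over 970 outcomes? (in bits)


H = log2(n) = log2(970) = 9.9218

9.9218 bits


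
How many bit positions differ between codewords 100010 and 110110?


Count differing positions: . ^ . ^ . . = 2 differences

2


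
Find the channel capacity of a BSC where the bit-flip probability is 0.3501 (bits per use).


H(p) = -p*log2(p) - (1-p)*log2(1-p) = -0.3501*log2(0.3501) - 0.6499*log2(0.6499) = 0.530108 + 0.404050 = 0.9342. C = 1 - H(p) = 1 - 0.9342 = 0.0658

0.0658 bits


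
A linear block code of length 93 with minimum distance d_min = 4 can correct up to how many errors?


Correction capability = floor((d-1)/2) = floor((4-1)/2) = 1

1 errors


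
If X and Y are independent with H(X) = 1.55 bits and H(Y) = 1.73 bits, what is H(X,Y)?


For independent variables, H(X,Y) = H(X) + H(Y) = 1.55 + 1.73 = 3.28

3.28 bits


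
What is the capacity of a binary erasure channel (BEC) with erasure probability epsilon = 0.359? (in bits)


C = 1 - epsilon = 1 - 0.359 = 0.641

0.641 bits


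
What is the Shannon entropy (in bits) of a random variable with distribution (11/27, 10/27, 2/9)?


H = -sum(p_i * log2(p_i)). Terms: -(11/27)*log2(11/27) = 0.527778; -(10/27)*log2(10/27) = 0.530726; -(2/9)*log2(2/9) = 0.482206. H = 0.527778 + 0.530726 + 0.482206 = 1.5407

1.5407 bits


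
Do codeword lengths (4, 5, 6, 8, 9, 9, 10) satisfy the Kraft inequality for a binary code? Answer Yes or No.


Kraft sum = sum(2^(-l_i)) = 0.1182, need <= 1. Result: satisfied (a binary prefix-free code with these lengths exists)

Yes


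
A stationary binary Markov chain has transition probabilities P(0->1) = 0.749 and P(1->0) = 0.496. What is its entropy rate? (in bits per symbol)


Stationary distribution: pi_0 = p10/(p01+p10) = 0.3984, pi_1 = 0.6016. Entropy rate H' = pi_0*H(p01) + pi_1*H(p10) = 0.3984*0.8129 + 0.6016*1.0 = 0.9254

0.9254 bits/symbol


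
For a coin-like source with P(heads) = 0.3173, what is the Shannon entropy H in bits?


H = -p*log2(p) - (1-p)*log2(1-p). -0.3173*log2(0.3173) = 0.525474; -0.6827*log2(0.6827) = 0.375947. H = 0.525474 + 0.375947 = 0.9014

0.9014 bits


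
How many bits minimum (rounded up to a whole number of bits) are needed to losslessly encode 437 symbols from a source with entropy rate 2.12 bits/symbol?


Minimum bits >= n * H = 437 * 2.12 = 926.44, rounded up to a whole number of bits = 927

927 bits


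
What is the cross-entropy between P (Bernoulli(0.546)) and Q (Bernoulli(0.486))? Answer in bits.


H(P,Q) = -p*log2(q) - (1-p)*log2(1-q). -0.546*log2(0.486) = 0.568371; -0.454*log2(0.514) = 0.435913. H(P,Q) = 0.568371 + 0.435913 = 1.0043

1.0043 bits


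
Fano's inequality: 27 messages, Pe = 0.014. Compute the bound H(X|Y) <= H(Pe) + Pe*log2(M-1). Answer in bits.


H(Pe) = -Pe*log2(Pe) - (1-Pe)*log2(1-Pe) = -0.014*log2(0.014) - 0.986*log2(0.986) = 0.086218 + 0.020056 = 0.1063. Pe*log2(M-1) = 0.014*log2(26) = 0.065806. Bound = H(Pe) + Pe*log2(M-1) = 0.086218 + 0.020056 + 0.065806 = 0.1721

0.1721 bits
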